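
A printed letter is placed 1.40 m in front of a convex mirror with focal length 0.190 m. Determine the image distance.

For a convex mirror, f = -0.190 m.
Mirror equation: 1/s_i = 1/f − 1/s_o = 1/(-0.1900) − 1/(1.40) = -5.263 − 0.7143 = -5.977, so s_i = -0.167 m.
The image is virtual, upright and reduced, behind the mirror.

0.167 m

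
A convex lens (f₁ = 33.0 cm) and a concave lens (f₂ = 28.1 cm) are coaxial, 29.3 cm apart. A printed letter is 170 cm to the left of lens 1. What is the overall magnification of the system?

Lens 1: 1/d_i1 = 1/(33.0) − 1/(170) = 0.02442, so d_i1 = 40.95 cm; m₁ = −d_i1/d_o1 = -0.2409.
d_o2 = 29.3 − (40.95) = -11.65 cm (virtual object).
f₂ = −28.1 cm (diverging).
Lens 2: 1/d_i2 = 1/(-28.1) − 1/(-11.65) = 0.05025, so d_i2 = 19.90 cm; m₂ = −d_i2/d_o2 = +1.708.
m = m₁·m₂ = (-0.2409)(+1.708) = -0.411.

m = -0.411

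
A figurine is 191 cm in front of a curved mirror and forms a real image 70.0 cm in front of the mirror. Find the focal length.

f = 51.2 cm (concave)

Real image ⇒ d_i = +70.0 cm.
1/f = 1/d_o + 1/d_i = 1/(191) + 1/(70.0) = 0.01952, so f = 51.2 cm.
Since f is positive, the curved mirror is concave.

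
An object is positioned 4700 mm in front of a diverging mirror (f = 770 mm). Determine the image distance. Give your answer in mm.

For a diverging mirror, f = -770 mm.
Mirror equation: 1/s_i = 1/f − 1/s_o = 1/(-770.0) − 1/(4700) = -0.001299 − 0.0002128 = -0.001511, so s_i = -662 mm.
The image is virtual, upright and reduced, behind the mirror.

662 mm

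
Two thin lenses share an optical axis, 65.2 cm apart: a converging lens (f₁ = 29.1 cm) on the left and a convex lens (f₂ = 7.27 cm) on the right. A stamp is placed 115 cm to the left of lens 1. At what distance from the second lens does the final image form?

10.1 cm

Lens 1: 1/d_i1 = 1/f₁ − 1/d_o1 = 1/(29.1) − 1/(115) = 0.02567, so d_i1 = 38.96 cm.
The intermediate image is 38.96 cm to the right of lens 1, which is 65.2 − (38.96) = 26.24 cm to the left of lens 2, so d_o2 = +26.24 cm.
Lens 2: 1/d_i2 = 1/f₂ − 1/d_o2 = 1/(7.27) − 1/(26.24) = 0.09944, so d_i2 = 10.1 cm.
The final image is real, 10.1 cm to the right of lens 2 (overall magnification ≈ 0.13).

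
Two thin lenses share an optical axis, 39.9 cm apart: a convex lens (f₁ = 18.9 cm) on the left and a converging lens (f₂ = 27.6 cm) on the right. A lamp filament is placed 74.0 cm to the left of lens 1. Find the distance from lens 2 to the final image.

30.6 cm

Lens 1: 1/d_i1 = 1/f₁ − 1/d_o1 = 1/(18.9) − 1/(74.0) = 0.03940, so d_i1 = 25.38 cm.
The intermediate image is 25.38 cm to the right of lens 1, which is 39.9 − (25.38) = 14.52 cm to the left of lens 2, so d_o2 = +14.52 cm.
Lens 2: 1/d_i2 = 1/f₂ − 1/d_o2 = 1/(27.6) − 1/(14.52) = -0.03264, so d_i2 = -30.6 cm.
The final image is virtual, 30.6 cm to the left of lens 2 (overall magnification ≈ -0.72).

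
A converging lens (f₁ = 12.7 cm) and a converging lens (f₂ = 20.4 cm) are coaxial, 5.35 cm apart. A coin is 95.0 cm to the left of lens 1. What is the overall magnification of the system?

m = -0.106

Lens 1: 1/d_i1 = 1/(12.7) − 1/(95.0) = 0.06821, so d_i1 = 14.66 cm; m₁ = −d_i1/d_o1 = -0.1543.
d_o2 = 5.35 − (14.66) = -9.310 cm (virtual object).
Lens 2: 1/d_i2 = 1/(20.4) − 1/(-9.310) = 0.1564, so d_i2 = 6.393 cm; m₂ = −d_i2/d_o2 = +0.6866.
m = m₁·m₂ = (-0.1543)(+0.6866) = -0.106.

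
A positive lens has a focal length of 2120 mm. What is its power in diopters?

f = 212 cm = 2.12 m.
P = 1/f = 1/(2.12 m) = +0.472 D.

P = +0.472 D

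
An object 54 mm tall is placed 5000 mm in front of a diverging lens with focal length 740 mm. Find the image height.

For a diverging lens, f = -740 mm.
1/d_i = 1/f − 1/d_o = 1/(-740.0) − 1/(5000) = -0.001551, so d_i = -644.6 mm.
m = −d_i/d_o = +0.1289.
|h_i| = |m|·h_o = 0.1289 × 54 = 6.96 mm. The image is virtual, upright and reduced, on the same side as the object.

6.96 mm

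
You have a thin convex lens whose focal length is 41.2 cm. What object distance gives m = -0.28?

m = −d_i/d_o ⇒ d_i = −m·d_o.
1/f = 1/d_o + 1/d_i = 1/d_o − 1/(m·d_o) = (1 − 1/m)/d_o, so d_o = f(1 − 1/m) = (41.20)(1 − 1/(-0.28)) = 188 cm.

188 cm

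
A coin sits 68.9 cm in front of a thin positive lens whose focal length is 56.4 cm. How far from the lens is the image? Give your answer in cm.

Lens equation: 1/q = 1/f − 1/p = 1/(56.40) − 1/(68.9) = 0.01773 − 0.01451 = 0.003217, so q = 311 cm.
The image is real, inverted and enlarged, on the far side of the lens.

311 cm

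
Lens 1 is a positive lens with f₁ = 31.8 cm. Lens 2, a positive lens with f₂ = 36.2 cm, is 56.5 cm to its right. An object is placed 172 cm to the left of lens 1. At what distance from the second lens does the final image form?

Lens 1: 1/d_i1 = 1/f₁ − 1/d_o1 = 1/(31.8) − 1/(172) = 0.02563, so d_i1 = 39.01 cm.
The intermediate image is 39.01 cm to the right of lens 1, which is 56.5 − (39.01) = 17.49 cm to the left of lens 2, so d_o2 = +17.49 cm.
Lens 2: 1/d_i2 = 1/f₂ − 1/d_o2 = 1/(36.2) − 1/(17.49) = -0.02955, so d_i2 = -33.8 cm.
The final image is virtual, 33.8 cm to the left of lens 2 (overall magnification ≈ -0.44).

33.8 cm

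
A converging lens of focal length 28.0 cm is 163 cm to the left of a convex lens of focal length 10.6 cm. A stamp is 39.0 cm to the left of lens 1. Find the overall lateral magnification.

m = +0.508

Lens 1: 1/d_i1 = 1/(28.0) − 1/(39.0) = 0.01007, so d_i1 = 99.27 cm; m₁ = −d_i1/d_o1 = -2.545.
d_o2 = 163 − (99.27) = 63.73 cm.
Lens 2: 1/d_i2 = 1/(10.6) − 1/(63.73) = 0.07865, so d_i2 = 12.71 cm; m₂ = −d_i2/d_o2 = -0.1995.
m = m₁·m₂ = (-2.545)(-0.1995) = +0.508.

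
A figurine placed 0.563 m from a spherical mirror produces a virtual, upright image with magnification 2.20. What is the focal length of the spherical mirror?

m = −d_i/d_o ⇒ d_i = −m·d_o = −(+2.20)·(0.563) = -1.239 m.
1/f = 1/d_o + 1/d_i = 1/(0.563) + 1/(-1.239) = 0.9691, so f = 1.03 m.
Since f is positive, the spherical mirror is concave.

f = 1.03 m (concave)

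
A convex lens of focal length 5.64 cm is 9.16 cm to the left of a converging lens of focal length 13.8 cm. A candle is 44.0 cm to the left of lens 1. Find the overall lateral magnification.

m = -0.183

Lens 1: 1/d_i1 = 1/(5.64) − 1/(44.0) = 0.1546, so d_i1 = 6.469 cm; m₁ = −d_i1/d_o1 = -0.1470.
d_o2 = 9.16 − (6.469) = 2.691 cm.
Lens 2: 1/d_i2 = 1/(13.8) − 1/(2.691) = -0.2991, so d_i2 = -3.343 cm; m₂ = −d_i2/d_o2 = +1.242.
m = m₁·m₂ = (-0.1470)(+1.242) = -0.183.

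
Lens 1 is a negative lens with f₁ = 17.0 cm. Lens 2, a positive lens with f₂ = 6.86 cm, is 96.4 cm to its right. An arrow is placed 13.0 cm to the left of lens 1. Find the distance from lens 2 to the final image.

7.35 cm

Lens 1 is diverging, so f₁ = −17.0 cm.
Lens 1: 1/d_i1 = 1/f₁ − 1/d_o1 = 1/(-17.0) − 1/(13.0) = -0.1357, so d_i1 = -7.367 cm.
The intermediate image is 7.367 cm to the left of lens 1 (virtual), which is 96.4 − (-7.367) = 103.8 cm to the left of lens 2, so d_o2 = +103.8 cm.
Lens 2: 1/d_i2 = 1/f₂ − 1/d_o2 = 1/(6.86) − 1/(103.8) = 0.1361, so d_i2 = 7.35 cm.
The final image is real, 7.35 cm to the right of lens 2 (overall magnification ≈ -0.040).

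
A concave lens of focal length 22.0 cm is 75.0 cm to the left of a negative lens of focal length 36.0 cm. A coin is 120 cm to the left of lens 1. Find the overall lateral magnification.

m = +0.0430

f₁ = −22.0 cm (diverging).
Lens 1: 1/d_i1 = 1/(-22.0) − 1/(120) = -0.05379, so d_i1 = -18.59 cm; m₁ = −d_i1/d_o1 = +0.1549.
d_o2 = 75.0 − (-18.59) = 93.59 cm.
f₂ = −36.0 cm (diverging).
Lens 2: 1/d_i2 = 1/(-36.0) − 1/(93.59) = -0.03846, so d_i2 = -26.00 cm; m₂ = −d_i2/d_o2 = +0.2778.
m = m₁·m₂ = (+0.1549)(+0.2778) = +0.0430.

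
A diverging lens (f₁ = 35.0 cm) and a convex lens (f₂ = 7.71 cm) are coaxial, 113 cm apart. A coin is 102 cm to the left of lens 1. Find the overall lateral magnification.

m = -0.0150

f₁ = −35.0 cm (diverging).
Lens 1: 1/d_i1 = 1/(-35.0) − 1/(102) = -0.03838, so d_i1 = -26.06 cm; m₁ = −d_i1/d_o1 = +0.2555.
d_o2 = 113 − (-26.06) = 139.1 cm.
Lens 2: 1/d_i2 = 1/(7.71) − 1/(139.1) = 0.1225, so d_i2 = 8.162 cm; m₂ = −d_i2/d_o2 = -0.05868.
m = m₁·m₂ = (+0.2555)(-0.05868) = -0.0150.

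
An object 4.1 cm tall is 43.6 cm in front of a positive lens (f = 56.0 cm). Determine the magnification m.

1/d_i = 1/f − 1/d_o = 1/(56.00) − 1/(43.6) = -0.005079, so d_i = -196.9 cm.
m = −d_i/d_o = −(-196.9)/(43.6) = +4.52.
The image is virtual, upright and enlarged, on the same side as the object.

m = +4.52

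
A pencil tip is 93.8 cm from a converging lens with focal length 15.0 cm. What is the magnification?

m = -0.190

1/d_i = 1/f − 1/d_o = 1/(15.00) − 1/(93.8) = 0.05601, so d_i = 17.86 cm.
m = −d_i/d_o = −(17.86)/(93.8) = -0.190.
The image is real, inverted and reduced, on the far side of the lens.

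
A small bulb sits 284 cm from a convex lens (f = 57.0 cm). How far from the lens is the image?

Lens equation: 1/d_i = 1/f − 1/d_o = 1/(57.00) − 1/(284) = 0.01754 − 0.003521 = 0.01402, so d_i = 71.3 cm.
The image is real, inverted and reduced, on the far side of the lens.

71.3 cm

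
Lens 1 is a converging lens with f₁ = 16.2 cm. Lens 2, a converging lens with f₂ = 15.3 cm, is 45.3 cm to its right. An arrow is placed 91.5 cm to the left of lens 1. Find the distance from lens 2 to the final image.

38.0 cm

Lens 1: 1/d_i1 = 1/f₁ − 1/d_o1 = 1/(16.2) − 1/(91.5) = 0.05080, so d_i1 = 19.69 cm.
The intermediate image is 19.69 cm to the right of lens 1, which is 45.3 − (19.69) = 25.61 cm to the left of lens 2, so d_o2 = +25.61 cm.
Lens 2: 1/d_i2 = 1/f₂ − 1/d_o2 = 1/(15.3) − 1/(25.61) = 0.02631, so d_i2 = 38.0 cm.
The final image is real, 38.0 cm to the right of lens 2 (overall magnification ≈ 0.32).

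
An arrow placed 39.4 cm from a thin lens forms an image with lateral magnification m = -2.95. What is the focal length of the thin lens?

m = −d_i/d_o ⇒ d_i = −m·d_o = −(-2.95)·(39.4) = 116.2 cm.
1/f = 1/d_o + 1/d_i = 1/(39.4) + 1/(116.2) = 0.03399, so f = 29.4 cm.
Since f is positive, the thin lens is converging.

f = 29.4 cm (converging)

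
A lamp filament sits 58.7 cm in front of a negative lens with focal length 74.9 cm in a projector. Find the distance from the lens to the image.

For a negative lens, f = -74.9 cm.
Lens equation: 1/v = 1/f − 1/u = 1/(-74.90) − 1/(58.7) = -0.01335 − 0.01704 = -0.03039, so v = -32.9 cm.
The image is virtual, upright and reduced, on the same side as the object.

32.9 cm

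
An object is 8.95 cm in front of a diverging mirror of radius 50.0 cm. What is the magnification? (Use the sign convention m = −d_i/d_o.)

f = R/2 = 50.0/2 = 25.00 cm; for a diverging mirror, f = -25.00 cm.
1/d_i = 1/f − 1/d_o = 1/(-25.00) − 1/(8.95) = -0.1517, so d_i = -6.591 cm.
m = −d_i/d_o = −(-6.591)/(8.95) = +0.736.
The image is virtual, upright and reduced, behind the mirror.

m = +0.736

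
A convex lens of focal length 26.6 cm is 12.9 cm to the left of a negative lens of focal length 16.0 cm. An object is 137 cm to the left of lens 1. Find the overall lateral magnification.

m = +0.938

Lens 1: 1/d_i1 = 1/(26.6) − 1/(137) = 0.03029, so d_i1 = 33.01 cm; m₁ = −d_i1/d_o1 = -0.2409.
d_o2 = 12.9 − (33.01) = -20.11 cm (virtual object).
f₂ = −16.0 cm (diverging).
Lens 2: 1/d_i2 = 1/(-16.0) − 1/(-20.11) = -0.01277, so d_i2 = -78.29 cm; m₂ = −d_i2/d_o2 = -3.893.
m = m₁·m₂ = (-0.2409)(-3.893) = +0.938.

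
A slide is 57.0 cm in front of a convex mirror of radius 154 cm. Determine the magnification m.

f = R/2 = 154/2 = 77.00 cm; for a convex mirror, f = -77.00 cm.
1/d_i = 1/f − 1/d_o = 1/(-77.00) − 1/(57.0) = -0.03053, so d_i = -32.75 cm.
m = −d_i/d_o = −(-32.75)/(57.0) = +0.575.
The image is virtual, upright and reduced, behind the mirror.

m = +0.575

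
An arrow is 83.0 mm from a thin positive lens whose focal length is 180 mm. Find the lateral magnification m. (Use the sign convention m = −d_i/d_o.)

m = +1.86

1/d_i = 1/f − 1/d_o = 1/(180.0) − 1/(83.0) = -0.006493, so d_i = -154.0 mm.
m = −d_i/d_o = −(-154.0)/(83.0) = +1.86.
The image is virtual, upright and enlarged, on the same side as the object.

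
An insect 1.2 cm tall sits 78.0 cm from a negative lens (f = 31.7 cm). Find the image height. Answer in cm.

For a negative lens, f = -31.7 cm.
1/d_i = 1/f − 1/d_o = 1/(-31.70) − 1/(78.0) = -0.04437, so d_i = -22.54 cm.
m = −d_i/d_o = +0.2890.
|h_i| = |m|·h_o = 0.2890 × 1.2 = 0.347 cm. The image is virtual, upright and reduced, on the same side as the object.

0.347 cm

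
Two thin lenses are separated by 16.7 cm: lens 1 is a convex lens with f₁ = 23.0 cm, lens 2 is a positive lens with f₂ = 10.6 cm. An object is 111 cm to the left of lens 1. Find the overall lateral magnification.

m = -0.121

Lens 1: 1/d_i1 = 1/(23.0) − 1/(111) = 0.03447, so d_i1 = 29.01 cm; m₁ = −d_i1/d_o1 = -0.2614.
d_o2 = 16.7 − (29.01) = -12.31 cm (virtual object).
Lens 2: 1/d_i2 = 1/(10.6) − 1/(-12.31) = 0.1756, so d_i2 = 5.696 cm; m₂ = −d_i2/d_o2 = +0.4627.
m = m₁·m₂ = (-0.2614)(+0.4627) = -0.121.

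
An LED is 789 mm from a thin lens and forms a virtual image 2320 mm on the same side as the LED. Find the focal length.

f = 1200 mm (converging)

Virtual image ⇒ d_i = −2320 mm.
1/f = 1/d_o + 1/d_i = 1/(789) + 1/(-2320) = 0.0008364, so f = 1200 mm.
Since f is positive, the thin lens is converging.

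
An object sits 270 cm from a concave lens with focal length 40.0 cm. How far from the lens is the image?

34.8 cm

For a concave lens, f = -40.0 cm.
Thin-lens equation: 1/d_i = 1/f − 1/d_o = 1/(-40.00) − 1/(270) = -0.02500 − 0.003704 = -0.02870, so d_i = -34.8 cm.
The image is virtual, upright and reduced, on the same side as the object.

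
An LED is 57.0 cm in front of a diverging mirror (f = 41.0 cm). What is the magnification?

m = +0.418

For a diverging mirror, f = -41.0 cm.
1/d_i = 1/f − 1/d_o = 1/(-41.00) − 1/(57.0) = -0.04193, so d_i = -23.85 cm.
m = −d_i/d_o = −(-23.85)/(57.0) = +0.418.
The image is virtual, upright and reduced, behind the mirror.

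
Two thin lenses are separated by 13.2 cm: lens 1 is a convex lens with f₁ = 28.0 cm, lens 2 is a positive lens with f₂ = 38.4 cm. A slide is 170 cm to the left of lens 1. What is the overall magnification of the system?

m = -0.129

Lens 1: 1/d_i1 = 1/(28.0) − 1/(170) = 0.02983, so d_i1 = 33.52 cm; m₁ = −d_i1/d_o1 = -0.1972.
d_o2 = 13.2 − (33.52) = -20.32 cm (virtual object).
Lens 2: 1/d_i2 = 1/(38.4) − 1/(-20.32) = 0.07525, so d_i2 = 13.29 cm; m₂ = −d_i2/d_o2 = +0.6540.
m = m₁·m₂ = (-0.1972)(+0.6540) = -0.129.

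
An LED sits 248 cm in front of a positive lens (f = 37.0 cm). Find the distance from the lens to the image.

43.5 cm

Lens equation: 1/v = 1/f − 1/u = 1/(37.00) − 1/(248) = 0.02703 − 0.004032 = 0.02299, so v = 43.5 cm.
The image is real, inverted and reduced, on the far side of the lens.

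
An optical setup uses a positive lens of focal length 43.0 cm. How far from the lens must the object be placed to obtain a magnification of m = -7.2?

m = −d_i/d_o ⇒ d_i = −m·d_o.
1/f = 1/d_o + 1/d_i = 1/d_o − 1/(m·d_o) = (1 − 1/m)/d_o, so d_o = f(1 − 1/m) = (43.00)(1 − 1/(-7.2)) = 49.0 cm.

49.0 cm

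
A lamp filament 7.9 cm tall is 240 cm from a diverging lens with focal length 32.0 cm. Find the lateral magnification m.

For a diverging lens, f = -32.0 cm.
1/d_i = 1/f − 1/d_o = 1/(-32.00) − 1/(240) = -0.03542, so d_i = -28.24 cm.
m = −d_i/d_o = −(-28.24)/(240) = +0.118.
The image is virtual, upright and reduced, on the same side as the object.

m = +0.118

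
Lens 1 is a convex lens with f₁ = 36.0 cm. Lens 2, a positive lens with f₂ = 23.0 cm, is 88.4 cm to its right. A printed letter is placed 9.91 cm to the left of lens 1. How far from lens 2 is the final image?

Lens 1: 1/d_i1 = 1/f₁ − 1/d_o1 = 1/(36.0) − 1/(9.91) = -0.07313, so d_i1 = -13.67 cm.
The intermediate image is 13.67 cm to the left of lens 1 (virtual), which is 88.4 − (-13.67) = 102.1 cm to the left of lens 2, so d_o2 = +102.1 cm.
Lens 2: 1/d_i2 = 1/f₂ − 1/d_o2 = 1/(23.0) − 1/(102.1) = 0.03368, so d_i2 = 29.7 cm.
The final image is real, 29.7 cm to the right of lens 2 (overall magnification ≈ -0.40).

29.7 cm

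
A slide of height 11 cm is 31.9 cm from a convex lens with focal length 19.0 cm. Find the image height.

1/d_i = 1/f − 1/d_o = 1/(19.00) − 1/(31.9) = 0.02128, so d_i = 46.98 cm.
m = −d_i/d_o = -1.473.
|h_i| = |m|·h_o = 1.473 × 11 = 16.2 cm. The image is real, inverted and enlarged, on the far side of the lens.

16.2 cm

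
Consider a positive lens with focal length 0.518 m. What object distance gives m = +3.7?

0.378 m

m = −d_i/d_o ⇒ d_i = −m·d_o.
1/f = 1/d_o + 1/d_i = 1/d_o − 1/(m·d_o) = (1 − 1/m)/d_o, so d_o = f(1 − 1/m) = (0.5180)(1 − 1/(+3.7)) = 0.378 m.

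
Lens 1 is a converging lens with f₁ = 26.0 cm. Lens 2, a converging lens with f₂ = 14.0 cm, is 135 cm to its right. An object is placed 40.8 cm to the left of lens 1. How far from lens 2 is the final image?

Lens 1: 1/d_i1 = 1/f₁ − 1/d_o1 = 1/(26.0) − 1/(40.8) = 0.01395, so d_i1 = 71.68 cm.
The intermediate image is 71.68 cm to the right of lens 1, which is 135 − (71.68) = 63.32 cm to the left of lens 2, so d_o2 = +63.32 cm.
Lens 2: 1/d_i2 = 1/f₂ − 1/d_o2 = 1/(14.0) − 1/(63.32) = 0.05564, so d_i2 = 18.0 cm.
The final image is real, 18.0 cm to the right of lens 2 (overall magnification ≈ 0.50).

18.0 cm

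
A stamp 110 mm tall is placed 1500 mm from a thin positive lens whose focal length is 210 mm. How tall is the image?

17.9 mm

1/d_i = 1/f − 1/d_o = 1/(210.0) − 1/(1500) = 0.004095, so d_i = 244.2 mm.
m = −d_i/d_o = -0.1628.
|h_i| = |m|·h_o = 0.1628 × 110 = 17.9 mm. The image is real, inverted and reduced, on the far side of the lens.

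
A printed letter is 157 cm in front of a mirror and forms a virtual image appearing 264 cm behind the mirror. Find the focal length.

Virtual image ⇒ d_i = −264 cm.
1/f = 1/d_o + 1/d_i = 1/(157) + 1/(-264) = 0.002582, so f = 387 cm.
Since f is positive, the mirror is concave.

f = 387 cm (concave)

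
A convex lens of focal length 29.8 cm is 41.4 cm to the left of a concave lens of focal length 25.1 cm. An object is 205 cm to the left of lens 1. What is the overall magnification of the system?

Lens 1: 1/d_i1 = 1/(29.8) − 1/(205) = 0.02868, so d_i1 = 34.87 cm; m₁ = −d_i1/d_o1 = -0.1701.
d_o2 = 41.4 − (34.87) = 6.530 cm.
f₂ = −25.1 cm (diverging).
Lens 2: 1/d_i2 = 1/(-25.1) − 1/(6.530) = -0.1930, so d_i2 = -5.182 cm; m₂ = −d_i2/d_o2 = +0.7936.
m = m₁·m₂ = (-0.1701)(+0.7936) = -0.135.

m = -0.135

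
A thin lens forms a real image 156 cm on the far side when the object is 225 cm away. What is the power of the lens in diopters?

P = +1.09 D

d_i = +156 cm.
1/f = 1/d_o + 1/d_i = 1/(225) + 1/(156) = 0.01085 cm⁻¹.
f = 92.13 cm = 0.9213 m, so P = 1/f = +1.09 D.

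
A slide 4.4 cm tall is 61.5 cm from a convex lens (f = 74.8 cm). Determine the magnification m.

1/d_i = 1/f − 1/d_o = 1/(74.80) − 1/(61.5) = -0.002891, so d_i = -345.9 cm.
m = −d_i/d_o = −(-345.9)/(61.5) = +5.62.
The image is virtual, upright and enlarged, on the same side as the object.

m = +5.62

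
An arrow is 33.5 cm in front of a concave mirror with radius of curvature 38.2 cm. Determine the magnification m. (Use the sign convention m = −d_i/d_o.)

m = -1.33

f = R/2 = 38.2/2 = 19.10 cm.
1/d_i = 1/f − 1/d_o = 1/(19.10) − 1/(33.5) = 0.02251, so d_i = 44.43 cm.
m = −d_i/d_o = −(44.43)/(33.5) = -1.33.
The image is real, inverted and enlarged, in front of the mirror.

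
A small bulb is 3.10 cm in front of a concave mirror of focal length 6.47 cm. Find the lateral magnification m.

m = +1.92

1/d_i = 1/f − 1/d_o = 1/(6.470) − 1/(3.10) = -0.1680, so d_i = -5.952 cm.
m = −d_i/d_o = −(-5.952)/(3.10) = +1.92.
The image is virtual, upright and enlarged, behind the mirror.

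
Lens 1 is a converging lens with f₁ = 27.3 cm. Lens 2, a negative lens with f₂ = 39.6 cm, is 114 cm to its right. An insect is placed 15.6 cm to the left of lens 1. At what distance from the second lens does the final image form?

Lens 1: 1/d_i1 = 1/f₁ − 1/d_o1 = 1/(27.3) − 1/(15.6) = -0.02747, so d_i1 = -36.40 cm.
The intermediate image is 36.40 cm to the left of lens 1 (virtual), which is 114 − (-36.40) = 150.4 cm to the left of lens 2, so d_o2 = +150.4 cm.
Lens 2 is diverging, so f₂ = −39.6 cm.
Lens 2: 1/d_i2 = 1/f₂ − 1/d_o2 = 1/(-39.6) − 1/(150.4) = -0.03190, so d_i2 = -31.3 cm.
The final image is virtual, 31.3 cm to the left of lens 2 (overall magnification ≈ 0.49).

31.3 cm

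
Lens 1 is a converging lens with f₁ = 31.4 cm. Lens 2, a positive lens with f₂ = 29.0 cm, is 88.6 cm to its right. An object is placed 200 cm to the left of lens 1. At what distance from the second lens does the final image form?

66.6 cm

Lens 1: 1/d_i1 = 1/f₁ − 1/d_o1 = 1/(31.4) − 1/(200) = 0.02685, so d_i1 = 37.25 cm.
The intermediate image is 37.25 cm to the right of lens 1, which is 88.6 − (37.25) = 51.35 cm to the left of lens 2, so d_o2 = +51.35 cm.
Lens 2: 1/d_i2 = 1/f₂ − 1/d_o2 = 1/(29.0) − 1/(51.35) = 0.01501, so d_i2 = 66.6 cm.
The final image is real, 66.6 cm to the right of lens 2 (overall magnification ≈ 0.24).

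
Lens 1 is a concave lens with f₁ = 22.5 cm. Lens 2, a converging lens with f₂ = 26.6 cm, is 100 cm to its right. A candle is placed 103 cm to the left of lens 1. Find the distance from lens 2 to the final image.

Lens 1 is diverging, so f₁ = −22.5 cm.
Lens 1: 1/d_i1 = 1/f₁ − 1/d_o1 = 1/(-22.5) − 1/(103) = -0.05415, so d_i1 = -18.47 cm.
The intermediate image is 18.47 cm to the left of lens 1 (virtual), which is 100 − (-18.47) = 118.5 cm to the left of lens 2, so d_o2 = +118.5 cm.
Lens 2: 1/d_i2 = 1/f₂ − 1/d_o2 = 1/(26.6) − 1/(118.5) = 0.02916, so d_i2 = 34.3 cm.
The final image is real, 34.3 cm to the right of lens 2 (overall magnification ≈ -0.052).

34.3 cm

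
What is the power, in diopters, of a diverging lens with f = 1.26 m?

P = -0.794 D

For a diverging lens, f = −1.26 m.
P = 1/f = 1/(-1.26 m) = -0.794 D.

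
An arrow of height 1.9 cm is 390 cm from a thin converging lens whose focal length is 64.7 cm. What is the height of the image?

1/d_i = 1/f − 1/d_o = 1/(64.70) − 1/(390) = 0.01289, so d_i = 77.57 cm.
m = −d_i/d_o = -0.1989.
|h_i| = |m|·h_o = 0.1989 × 1.9 = 0.378 cm. The image is real, inverted and reduced, on the far side of the lens.

0.378 cm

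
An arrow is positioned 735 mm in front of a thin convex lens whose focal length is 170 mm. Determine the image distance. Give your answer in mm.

Lens equation: 1/q = 1/f − 1/p = 1/(170.0) − 1/(735) = 0.005882 − 0.001361 = 0.004522, so q = 221 mm.
The image is real, inverted and reduced, on the far side of the lens.

221 mm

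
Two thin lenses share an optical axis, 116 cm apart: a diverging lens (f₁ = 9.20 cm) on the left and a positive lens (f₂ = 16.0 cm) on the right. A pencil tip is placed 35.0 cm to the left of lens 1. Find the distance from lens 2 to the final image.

Lens 1 is diverging, so f₁ = −9.20 cm.
Lens 1: 1/d_i1 = 1/f₁ − 1/d_o1 = 1/(-9.20) − 1/(35.0) = -0.1373, so d_i1 = -7.285 cm.
The intermediate image is 7.285 cm to the left of lens 1 (virtual), which is 116 − (-7.285) = 123.3 cm to the left of lens 2, so d_o2 = +123.3 cm.
Lens 2: 1/d_i2 = 1/f₂ − 1/d_o2 = 1/(16.0) − 1/(123.3) = 0.05439, so d_i2 = 18.4 cm.
The final image is real, 18.4 cm to the right of lens 2 (overall magnification ≈ -0.031).

18.4 cm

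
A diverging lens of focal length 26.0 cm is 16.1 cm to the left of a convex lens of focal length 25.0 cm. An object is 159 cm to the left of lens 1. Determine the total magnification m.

f₁ = −26.0 cm (diverging).
Lens 1: 1/d_i1 = 1/(-26.0) − 1/(159) = -0.04475, so d_i1 = -22.35 cm; m₁ = −d_i1/d_o1 = +0.1406.
d_o2 = 16.1 − (-22.35) = 38.45 cm.
Lens 2: 1/d_i2 = 1/(25.0) − 1/(38.45) = 0.01399, so d_i2 = 71.47 cm; m₂ = −d_i2/d_o2 = -1.859.
m = m₁·m₂ = (+0.1406)(-1.859) = -0.261.

m = -0.261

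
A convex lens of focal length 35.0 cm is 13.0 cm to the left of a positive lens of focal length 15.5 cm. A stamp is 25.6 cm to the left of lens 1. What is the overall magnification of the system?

Lens 1: 1/d_i1 = 1/(35.0) − 1/(25.6) = -0.01049, so d_i1 = -95.32 cm; m₁ = −d_i1/d_o1 = +3.723.
d_o2 = 13.0 − (-95.32) = 108.3 cm.
Lens 2: 1/d_i2 = 1/(15.5) − 1/(108.3) = 0.05528, so d_i2 = 18.09 cm; m₂ = −d_i2/d_o2 = -0.1670.
m = m₁·m₂ = (+3.723)(-0.1670) = -0.622.

m = -0.622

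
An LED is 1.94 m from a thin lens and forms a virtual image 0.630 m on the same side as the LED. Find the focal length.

f = -0.933 m (diverging)

Virtual image ⇒ d_i = −0.630 m.
1/f = 1/d_o + 1/d_i = 1/(1.94) + 1/(-0.630) = -1.072, so f = -0.933 m.
Since f is negative, the thin lens is diverging.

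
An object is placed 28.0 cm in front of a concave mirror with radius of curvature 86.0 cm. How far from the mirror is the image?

80.3 cm

f = R/2 = 86.0/2 = 43.00 cm.
Mirror equation: 1/s_i = 1/f − 1/s_o = 1/(43.00) − 1/(28.0) = 0.02326 − 0.03571 = -0.01246, so s_i = -80.3 cm.
The image is virtual, upright and enlarged, behind the mirror.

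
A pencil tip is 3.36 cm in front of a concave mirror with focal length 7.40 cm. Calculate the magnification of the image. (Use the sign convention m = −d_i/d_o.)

m = +1.83

1/d_i = 1/f − 1/d_o = 1/(7.400) − 1/(3.36) = -0.1625, so d_i = -6.154 cm.
m = −d_i/d_o = −(-6.154)/(3.36) = +1.83.
The image is virtual, upright and enlarged, behind the mirror.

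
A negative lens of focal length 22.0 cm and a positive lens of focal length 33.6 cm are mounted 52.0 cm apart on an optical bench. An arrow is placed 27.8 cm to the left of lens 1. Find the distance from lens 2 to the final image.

Lens 1 is diverging, so f₁ = −22.0 cm.
Lens 1: 1/d_i1 = 1/f₁ − 1/d_o1 = 1/(-22.0) − 1/(27.8) = -0.08143, so d_i1 = -12.28 cm.
The intermediate image is 12.28 cm to the left of lens 1 (virtual), which is 52.0 − (-12.28) = 64.28 cm to the left of lens 2, so d_o2 = +64.28 cm.
Lens 2: 1/d_i2 = 1/f₂ − 1/d_o2 = 1/(33.6) − 1/(64.28) = 0.01420, so d_i2 = 70.4 cm.
The final image is real, 70.4 cm to the right of lens 2 (overall magnification ≈ -0.48).

70.4 cm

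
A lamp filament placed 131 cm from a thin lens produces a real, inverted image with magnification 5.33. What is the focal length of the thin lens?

f = 110 cm (converging)

m = −d_i/d_o ⇒ d_i = −m·d_o = −(-5.33)·(131) = 698.2 cm.
1/f = 1/d_o + 1/d_i = 1/(131) + 1/(698.2) = 0.009066, so f = 110 cm.
Since f is positive, the thin lens is converging.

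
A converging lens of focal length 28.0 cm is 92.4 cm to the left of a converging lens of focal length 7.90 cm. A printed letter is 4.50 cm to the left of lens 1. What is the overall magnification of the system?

m = -0.105

Lens 1: 1/d_i1 = 1/(28.0) − 1/(4.50) = -0.1865, so d_i1 = -5.362 cm; m₁ = −d_i1/d_o1 = +1.192.
d_o2 = 92.4 − (-5.362) = 97.76 cm.
Lens 2: 1/d_i2 = 1/(7.90) − 1/(97.76) = 0.1164, so d_i2 = 8.595 cm; m₂ = −d_i2/d_o2 = -0.08791.
m = m₁·m₂ = (+1.192)(-0.08791) = -0.105.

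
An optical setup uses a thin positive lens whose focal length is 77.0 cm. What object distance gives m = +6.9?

m = −d_i/d_o ⇒ d_i = −m·d_o.
1/f = 1/d_o + 1/d_i = 1/d_o − 1/(m·d_o) = (1 − 1/m)/d_o, so d_o = f(1 − 1/m) = (77.00)(1 − 1/(+6.9)) = 65.8 cm.

65.8 cm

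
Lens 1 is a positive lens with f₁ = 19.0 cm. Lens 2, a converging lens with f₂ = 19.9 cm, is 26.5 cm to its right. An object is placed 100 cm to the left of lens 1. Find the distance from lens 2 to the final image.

3.59 cm

Lens 1: 1/d_i1 = 1/f₁ − 1/d_o1 = 1/(19.0) − 1/(100) = 0.04263, so d_i1 = 23.46 cm.
The intermediate image is 23.46 cm to the right of lens 1, which is 26.5 − (23.46) = 3.040 cm to the left of lens 2, so d_o2 = +3.040 cm.
Lens 2: 1/d_i2 = 1/f₂ − 1/d_o2 = 1/(19.9) − 1/(3.040) = -0.2787, so d_i2 = -3.59 cm.
The final image is virtual, 3.59 cm to the left of lens 2 (overall magnification ≈ -0.28).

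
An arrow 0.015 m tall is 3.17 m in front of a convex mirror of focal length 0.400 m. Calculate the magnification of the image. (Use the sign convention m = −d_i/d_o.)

m = +0.112

For a convex mirror, f = -0.400 m.
1/d_i = 1/f − 1/d_o = 1/(-0.4000) − 1/(3.17) = -2.815, so d_i = -0.3552 m.
m = −d_i/d_o = −(-0.3552)/(3.17) = +0.112.
The image is virtual, upright and reduced, behind the mirror.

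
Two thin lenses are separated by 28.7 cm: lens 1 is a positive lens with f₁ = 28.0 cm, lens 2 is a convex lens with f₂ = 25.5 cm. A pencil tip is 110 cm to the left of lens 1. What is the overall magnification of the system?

Lens 1: 1/d_i1 = 1/(28.0) − 1/(110) = 0.02662, so d_i1 = 37.56 cm; m₁ = −d_i1/d_o1 = -0.3415.
d_o2 = 28.7 − (37.56) = -8.860 cm (virtual object).
Lens 2: 1/d_i2 = 1/(25.5) − 1/(-8.860) = 0.1521, so d_i2 = 6.575 cm; m₂ = −d_i2/d_o2 = +0.7421.
m = m₁·m₂ = (-0.3415)(+0.7421) = -0.253.

m = -0.253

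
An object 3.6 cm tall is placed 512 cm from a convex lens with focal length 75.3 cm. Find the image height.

1/d_i = 1/f − 1/d_o = 1/(75.30) − 1/(512) = 0.01133, so d_i = 88.28 cm.
m = −d_i/d_o = -0.1724.
|h_i| = |m|·h_o = 0.1724 × 3.6 = 0.621 cm. The image is real, inverted and reduced, on the far side of the lens.

0.621 cm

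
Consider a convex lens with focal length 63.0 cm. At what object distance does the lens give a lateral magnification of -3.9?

m = −d_i/d_o ⇒ d_i = −m·d_o.
1/f = 1/d_o + 1/d_i = 1/d_o − 1/(m·d_o) = (1 − 1/m)/d_o, so d_o = f(1 − 1/m) = (63.00)(1 − 1/(-3.9)) = 79.2 cm.

79.2 cm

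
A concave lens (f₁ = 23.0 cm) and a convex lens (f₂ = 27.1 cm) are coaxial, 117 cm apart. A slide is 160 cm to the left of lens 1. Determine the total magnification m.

m = -0.0310

f₁ = −23.0 cm (diverging).
Lens 1: 1/d_i1 = 1/(-23.0) − 1/(160) = -0.04973, so d_i1 = -20.11 cm; m₁ = −d_i1/d_o1 = +0.1257.
d_o2 = 117 − (-20.11) = 137.1 cm.
Lens 2: 1/d_i2 = 1/(27.1) − 1/(137.1) = 0.02961, so d_i2 = 33.78 cm; m₂ = −d_i2/d_o2 = -0.2464.
m = m₁·m₂ = (+0.1257)(-0.2464) = -0.0310.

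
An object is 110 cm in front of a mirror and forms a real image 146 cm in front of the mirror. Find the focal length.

f = 62.7 cm (concave)

Real image ⇒ d_i = +146 cm.
1/f = 1/d_o + 1/d_i = 1/(110) + 1/(146) = 0.01594, so f = 62.7 cm.
Since f is positive, the mirror is concave.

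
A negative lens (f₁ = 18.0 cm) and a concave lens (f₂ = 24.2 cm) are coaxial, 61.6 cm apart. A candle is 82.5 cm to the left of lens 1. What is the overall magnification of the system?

f₁ = −18.0 cm (diverging).
Lens 1: 1/d_i1 = 1/(-18.0) − 1/(82.5) = -0.06768, so d_i1 = -14.78 cm; m₁ = −d_i1/d_o1 = +0.1792.
d_o2 = 61.6 − (-14.78) = 76.38 cm.
f₂ = −24.2 cm (diverging).
Lens 2: 1/d_i2 = 1/(-24.2) − 1/(76.38) = -0.05441, so d_i2 = -18.38 cm; m₂ = −d_i2/d_o2 = +0.2406.
m = m₁·m₂ = (+0.1792)(+0.2406) = +0.0431.

m = +0.0431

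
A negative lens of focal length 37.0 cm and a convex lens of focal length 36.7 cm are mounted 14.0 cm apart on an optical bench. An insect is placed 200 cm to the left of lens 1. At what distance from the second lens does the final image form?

195 cm

Lens 1 is diverging, so f₁ = −37.0 cm.
Lens 1: 1/d_i1 = 1/f₁ − 1/d_o1 = 1/(-37.0) − 1/(200) = -0.03203, so d_i1 = -31.22 cm.
The intermediate image is 31.22 cm to the left of lens 1 (virtual), which is 14.0 − (-31.22) = 45.22 cm to the left of lens 2, so d_o2 = +45.22 cm.
Lens 2: 1/d_i2 = 1/f₂ − 1/d_o2 = 1/(36.7) − 1/(45.22) = 0.005134, so d_i2 = 195 cm.
The final image is real, 195 cm to the right of lens 2 (overall magnification ≈ -0.67).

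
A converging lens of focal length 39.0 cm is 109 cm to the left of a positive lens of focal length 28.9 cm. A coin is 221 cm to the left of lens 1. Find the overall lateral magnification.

Lens 1: 1/d_i1 = 1/(39.0) − 1/(221) = 0.02112, so d_i1 = 47.36 cm; m₁ = −d_i1/d_o1 = -0.2143.
d_o2 = 109 − (47.36) = 61.64 cm.
Lens 2: 1/d_i2 = 1/(28.9) − 1/(61.64) = 0.01838, so d_i2 = 54.41 cm; m₂ = −d_i2/d_o2 = -0.8827.
m = m₁·m₂ = (-0.2143)(-0.8827) = +0.189.

m = +0.189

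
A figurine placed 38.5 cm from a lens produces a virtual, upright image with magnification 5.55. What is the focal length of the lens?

m = −d_i/d_o ⇒ d_i = −m·d_o = −(+5.55)·(38.5) = -213.7 cm.
1/f = 1/d_o + 1/d_i = 1/(38.5) + 1/(-213.7) = 0.02129, so f = 47.0 cm.
Since f is positive, the lens is converging.

f = 47.0 cm (converging)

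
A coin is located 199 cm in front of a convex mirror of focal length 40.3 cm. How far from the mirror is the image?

For a convex mirror, f = -40.3 cm.
Mirror equation: 1/v = 1/f − 1/u = 1/(-40.30) − 1/(199) = -0.02481 − 0.005025 = -0.02984, so v = -33.5 cm.
The image is virtual, upright and reduced, behind the mirror.

33.5 cm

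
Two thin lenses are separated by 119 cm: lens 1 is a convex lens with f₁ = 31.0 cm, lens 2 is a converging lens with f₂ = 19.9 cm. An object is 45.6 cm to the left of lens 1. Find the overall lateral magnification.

Lens 1: 1/d_i1 = 1/(31.0) − 1/(45.6) = 0.01033, so d_i1 = 96.82 cm; m₁ = −d_i1/d_o1 = -2.123.
d_o2 = 119 − (96.82) = 22.18 cm.
Lens 2: 1/d_i2 = 1/(19.9) − 1/(22.18) = 0.005166, so d_i2 = 193.6 cm; m₂ = −d_i2/d_o2 = -8.728.
m = m₁·m₂ = (-2.123)(-8.728) = +18.5.

m = +18.5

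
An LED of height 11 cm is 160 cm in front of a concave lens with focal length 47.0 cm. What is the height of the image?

2.50 cm

For a concave lens, f = -47.0 cm.
1/d_i = 1/f − 1/d_o = 1/(-47.00) − 1/(160) = -0.02753, so d_i = -36.33 cm.
m = −d_i/d_o = +0.2271.
|h_i| = |m|·h_o = 0.2271 × 11 = 2.50 cm. The image is virtual, upright and reduced, on the same side as the object.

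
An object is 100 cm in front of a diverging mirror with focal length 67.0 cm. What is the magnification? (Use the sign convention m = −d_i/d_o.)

m = +0.401

For a diverging mirror, f = -67.0 cm.
1/d_i = 1/f − 1/d_o = 1/(-67.00) − 1/(100) = -0.02493, so d_i = -40.12 cm.
m = −d_i/d_o = −(-40.12)/(100) = +0.401.
The image is virtual, upright and reduced, behind the mirror.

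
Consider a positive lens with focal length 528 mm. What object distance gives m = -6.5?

609 mm

m = −d_i/d_o ⇒ d_i = −m·d_o.
1/f = 1/d_o + 1/d_i = 1/d_o − 1/(m·d_o) = (1 − 1/m)/d_o, so d_o = f(1 − 1/m) = (528.0)(1 − 1/(-6.5)) = 609 mm.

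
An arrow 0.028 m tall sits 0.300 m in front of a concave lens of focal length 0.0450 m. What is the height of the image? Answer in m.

For a concave lens, f = -0.0450 m.
1/d_i = 1/f − 1/d_o = 1/(-0.04500) − 1/(0.300) = -25.56, so d_i = -0.03913 m.
m = −d_i/d_o = +0.1304.
|h_i| = |m|·h_o = 0.1304 × 0.028 = 0.00365 m. The image is virtual, upright and reduced, on the same side as the object.

0.00365 m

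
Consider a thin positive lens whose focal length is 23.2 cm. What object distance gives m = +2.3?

13.1 cm

m = −d_i/d_o ⇒ d_i = −m·d_o.
1/f = 1/d_o + 1/d_i = 1/d_o − 1/(m·d_o) = (1 − 1/m)/d_o, so d_o = f(1 − 1/m) = (23.20)(1 − 1/(+2.3)) = 13.1 cm.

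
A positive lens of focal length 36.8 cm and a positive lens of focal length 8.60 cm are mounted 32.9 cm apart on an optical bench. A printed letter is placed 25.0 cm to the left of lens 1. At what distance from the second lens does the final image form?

Lens 1: 1/d_i1 = 1/f₁ − 1/d_o1 = 1/(36.8) − 1/(25.0) = -0.01283, so d_i1 = -77.97 cm.
The intermediate image is 77.97 cm to the left of lens 1 (virtual), which is 32.9 − (-77.97) = 110.9 cm to the left of lens 2, so d_o2 = +110.9 cm.
Lens 2: 1/d_i2 = 1/f₂ − 1/d_o2 = 1/(8.60) − 1/(110.9) = 0.1073, so d_i2 = 9.32 cm.
The final image is real, 9.32 cm to the right of lens 2 (overall magnification ≈ -0.26).

9.32 cm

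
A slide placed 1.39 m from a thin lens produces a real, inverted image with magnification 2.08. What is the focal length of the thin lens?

f = 0.939 m (converging)

m = −d_i/d_o ⇒ d_i = −m·d_o = −(-2.08)·(1.39) = 2.891 m.
1/f = 1/d_o + 1/d_i = 1/(1.39) + 1/(2.891) = 1.065, so f = 0.939 m.
Since f is positive, the thin lens is converging.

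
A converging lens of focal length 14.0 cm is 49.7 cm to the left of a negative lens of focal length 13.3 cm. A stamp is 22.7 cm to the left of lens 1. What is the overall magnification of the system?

Lens 1: 1/d_i1 = 1/(14.0) − 1/(22.7) = 0.02738, so d_i1 = 36.53 cm; m₁ = −d_i1/d_o1 = -1.609.
d_o2 = 49.7 − (36.53) = 13.17 cm.
f₂ = −13.3 cm (diverging).
Lens 2: 1/d_i2 = 1/(-13.3) − 1/(13.17) = -0.1511, so d_i2 = -6.617 cm; m₂ = −d_i2/d_o2 = +0.5025.
m = m₁·m₂ = (-1.609)(+0.5025) = -0.809.

m = -0.809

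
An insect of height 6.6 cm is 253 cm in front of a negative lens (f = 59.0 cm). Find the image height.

For a negative lens, f = -59.0 cm.
1/d_i = 1/f − 1/d_o = 1/(-59.00) − 1/(253) = -0.02090, so d_i = -47.84 cm.
m = −d_i/d_o = +0.1891.
|h_i| = |m|·h_o = 0.1891 × 6.6 = 1.25 cm. The image is virtual, upright and reduced, on the same side as the object.

1.25 cm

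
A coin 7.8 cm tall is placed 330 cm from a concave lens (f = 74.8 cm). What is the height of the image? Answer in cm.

1.44 cm

For a concave lens, f = -74.8 cm.
1/d_i = 1/f − 1/d_o = 1/(-74.80) − 1/(330) = -0.01640, so d_i = -60.98 cm.
m = −d_i/d_o = +0.1848.
|h_i| = |m|·h_o = 0.1848 × 7.8 = 1.44 cm. The image is virtual, upright and reduced, on the same side as the object.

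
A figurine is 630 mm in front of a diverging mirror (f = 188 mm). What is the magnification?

m = +0.230

For a diverging mirror, f = -188 mm.
1/d_i = 1/f − 1/d_o = 1/(-188.0) − 1/(630) = -0.006906, so d_i = -144.8 mm.
m = −d_i/d_o = −(-144.8)/(630) = +0.230.
The image is virtual, upright and reduced, behind the mirror.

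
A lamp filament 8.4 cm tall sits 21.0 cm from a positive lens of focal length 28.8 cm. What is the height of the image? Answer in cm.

1/d_i = 1/f − 1/d_o = 1/(28.80) − 1/(21.0) = -0.01290, so d_i = -77.54 cm.
m = −d_i/d_o = +3.692.
|h_i| = |m|·h_o = 3.692 × 8.4 = 31.0 cm. The image is virtual, upright and enlarged, on the same side as the object.

31.0 cm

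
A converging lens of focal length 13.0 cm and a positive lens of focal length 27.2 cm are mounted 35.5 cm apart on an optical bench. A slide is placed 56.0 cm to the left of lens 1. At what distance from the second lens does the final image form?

58.5 cm

Lens 1: 1/d_i1 = 1/f₁ − 1/d_o1 = 1/(13.0) − 1/(56.0) = 0.05907, so d_i1 = 16.93 cm.
The intermediate image is 16.93 cm to the right of lens 1, which is 35.5 − (16.93) = 18.57 cm to the left of lens 2, so d_o2 = +18.57 cm.
Lens 2: 1/d_i2 = 1/f₂ − 1/d_o2 = 1/(27.2) − 1/(18.57) = -0.01709, so d_i2 = -58.5 cm.
The final image is virtual, 58.5 cm to the left of lens 2 (overall magnification ≈ -0.95).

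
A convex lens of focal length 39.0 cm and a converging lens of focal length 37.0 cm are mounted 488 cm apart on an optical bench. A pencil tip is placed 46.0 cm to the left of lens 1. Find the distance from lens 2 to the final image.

Lens 1: 1/d_i1 = 1/f₁ − 1/d_o1 = 1/(39.0) − 1/(46.0) = 0.003902, so d_i1 = 256.3 cm.
The intermediate image is 256.3 cm to the right of lens 1, which is 488 − (256.3) = 231.7 cm to the left of lens 2, so d_o2 = +231.7 cm.
Lens 2: 1/d_i2 = 1/f₂ − 1/d_o2 = 1/(37.0) − 1/(231.7) = 0.02271, so d_i2 = 44.0 cm.
The final image is real, 44.0 cm to the right of lens 2 (overall magnification ≈ 1.1).

44.0 cm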